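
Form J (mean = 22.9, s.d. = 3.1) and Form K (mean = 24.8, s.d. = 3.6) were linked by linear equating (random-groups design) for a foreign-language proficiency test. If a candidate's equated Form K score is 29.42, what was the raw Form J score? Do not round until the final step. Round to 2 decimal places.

Invert y = (SD_Y/SD_X)(x − M_X) + M_Y:
x = (SD_X/SD_Y)(y − M_Y) + M_X = (3.1/3.6)(29.42 − 24.8) + 22.9
x = 0.861111 × 4.620 + 22.9 = 26.88

26.88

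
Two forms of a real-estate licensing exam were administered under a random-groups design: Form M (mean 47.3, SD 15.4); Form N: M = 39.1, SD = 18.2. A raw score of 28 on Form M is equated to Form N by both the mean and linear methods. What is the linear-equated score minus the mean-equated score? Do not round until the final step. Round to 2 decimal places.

-3.51

Mean-equated: 28 + (39.1 − 47.3) = 19.80
Linear-equated: (18.2/15.4)(28 − 47.3) + 39.1 = 16.291
Difference = 16.291 − 19.80 = -3.51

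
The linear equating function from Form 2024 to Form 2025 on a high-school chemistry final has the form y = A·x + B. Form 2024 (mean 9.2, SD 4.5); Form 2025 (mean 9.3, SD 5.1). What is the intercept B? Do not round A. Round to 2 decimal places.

A = SD_Y / SD_X = 5.1 / 4.5 = 1.133333
B = M_Y − A·M_X = 9.3 − 1.133333 × 9.2 = -1.13

-1.13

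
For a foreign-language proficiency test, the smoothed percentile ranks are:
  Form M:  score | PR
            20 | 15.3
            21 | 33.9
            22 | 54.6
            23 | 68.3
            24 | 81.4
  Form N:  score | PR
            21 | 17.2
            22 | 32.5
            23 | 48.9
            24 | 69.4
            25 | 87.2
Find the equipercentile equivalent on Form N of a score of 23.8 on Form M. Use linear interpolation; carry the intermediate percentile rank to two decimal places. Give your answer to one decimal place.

24.5

PR of 23.8 on Form M: 68.3 + (23.8 − 23)/(24 − 23) × (81.4 − 68.3) = 78.78
On Form N, PR 78.78 falls between score 24 (PR 69.4) and 25 (PR 87.2).
Interpolate: 24 + (78.78 − 69.4)/(87.2 − 69.4) × (25 − 24) = 24.5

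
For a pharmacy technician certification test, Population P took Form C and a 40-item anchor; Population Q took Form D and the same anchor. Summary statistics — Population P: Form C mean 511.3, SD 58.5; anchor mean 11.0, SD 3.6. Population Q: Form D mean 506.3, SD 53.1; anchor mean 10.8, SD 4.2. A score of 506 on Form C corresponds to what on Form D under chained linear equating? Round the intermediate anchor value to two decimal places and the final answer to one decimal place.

504.7

Form C → anchor (Population P): v = (3.6/58.5)(506 − 511.3) + 11.0 = 10.67
anchor → Form D (Population Q): y = (53.1/4.2)(10.67 − 10.8) + 506.3 = 504.7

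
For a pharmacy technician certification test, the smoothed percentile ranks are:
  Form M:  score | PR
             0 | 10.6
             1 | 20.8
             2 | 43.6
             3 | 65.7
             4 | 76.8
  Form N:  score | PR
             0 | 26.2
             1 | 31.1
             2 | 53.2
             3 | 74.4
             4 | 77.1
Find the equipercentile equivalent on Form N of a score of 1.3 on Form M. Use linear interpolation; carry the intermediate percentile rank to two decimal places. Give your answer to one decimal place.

0.3

PR of 1.3 on Form M: 20.8 + (1.3 − 1)/(2 − 1) × (43.6 − 20.8) = 27.64
On Form N, PR 27.64 falls between score 0 (PR 26.2) and 1 (PR 31.1).
Interpolate: 0 + (27.64 − 26.2)/(31.1 − 26.2) × (1 − 0) = 0.3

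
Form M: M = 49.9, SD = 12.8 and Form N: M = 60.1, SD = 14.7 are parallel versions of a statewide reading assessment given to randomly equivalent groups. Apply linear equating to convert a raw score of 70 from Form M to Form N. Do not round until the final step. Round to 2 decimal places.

83.18

Linear equating: y = (SD_Y/SD_X)(x − M_X) + M_Y
y = (14.7/12.8)(70 − 49.9) + 60.1
y = 1.148437 × 20.1 + 60.1 = 23.0836 + 60.1 = 83.18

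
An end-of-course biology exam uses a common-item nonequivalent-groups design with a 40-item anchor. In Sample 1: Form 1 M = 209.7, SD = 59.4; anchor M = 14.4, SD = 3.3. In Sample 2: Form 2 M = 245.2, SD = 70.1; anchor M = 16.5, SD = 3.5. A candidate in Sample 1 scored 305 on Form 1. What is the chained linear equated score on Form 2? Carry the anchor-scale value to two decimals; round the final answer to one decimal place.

Form 1 → anchor (Sample 1): v = (3.3/59.4)(305 − 209.7) + 14.4 = 19.69
anchor → Form 2 (Sample 2): y = (70.1/3.5)(19.69 − 16.5) + 245.2 = 309.1

309.1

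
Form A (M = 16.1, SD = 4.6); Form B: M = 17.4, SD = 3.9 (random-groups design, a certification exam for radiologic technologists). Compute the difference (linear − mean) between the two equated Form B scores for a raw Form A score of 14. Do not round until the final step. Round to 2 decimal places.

Mean-equated: 14 + (17.4 − 16.1) = 15.30
Linear-equated: (3.9/4.6)(14 − 16.1) + 17.4 = 15.620
Difference = 15.620 − 15.30 = 0.32

0.32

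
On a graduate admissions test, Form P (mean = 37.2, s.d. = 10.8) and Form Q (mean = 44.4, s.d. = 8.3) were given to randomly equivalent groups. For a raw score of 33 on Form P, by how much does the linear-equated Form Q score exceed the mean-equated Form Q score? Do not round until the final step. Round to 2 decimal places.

0.97

Mean-equated: 33 + (44.4 − 37.2) = 40.20
Linear-equated: (8.3/10.8)(33 − 37.2) + 44.4 = 41.172
Difference = 41.172 − 40.20 = 0.97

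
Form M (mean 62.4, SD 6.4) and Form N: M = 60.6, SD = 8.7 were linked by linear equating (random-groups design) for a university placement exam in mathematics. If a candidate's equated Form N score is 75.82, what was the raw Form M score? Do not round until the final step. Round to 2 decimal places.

73.60

Invert y = (SD_Y/SD_X)(x − M_X) + M_Y:
x = (SD_X/SD_Y)(y − M_Y) + M_X = (6.4/8.7)(75.82 − 60.6) + 62.4
x = 0.735632 × 15.220 + 62.4 = 73.60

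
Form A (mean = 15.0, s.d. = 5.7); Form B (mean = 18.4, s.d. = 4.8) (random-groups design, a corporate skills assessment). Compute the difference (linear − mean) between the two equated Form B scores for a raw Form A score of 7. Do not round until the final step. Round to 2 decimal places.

Mean-equated: 7 + (18.4 − 15.0) = 10.40
Linear-equated: (4.8/5.7)(7 − 15.0) + 18.4 = 11.663
Difference = 11.663 − 10.40 = 1.26

1.26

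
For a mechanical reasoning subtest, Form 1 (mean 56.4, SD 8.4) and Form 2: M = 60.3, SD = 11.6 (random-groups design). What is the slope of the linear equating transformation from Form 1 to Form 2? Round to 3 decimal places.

1.381

A = SD_Y / SD_X = 11.6 / 8.4 = 1.381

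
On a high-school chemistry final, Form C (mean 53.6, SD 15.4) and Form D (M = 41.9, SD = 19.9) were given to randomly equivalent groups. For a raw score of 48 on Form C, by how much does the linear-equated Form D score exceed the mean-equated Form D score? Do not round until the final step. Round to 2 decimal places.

Mean-equated: 48 + (41.9 − 53.6) = 36.30
Linear-equated: (19.9/15.4)(48 − 53.6) + 41.9 = 34.664
Difference = 34.664 − 36.30 = -1.64

-1.64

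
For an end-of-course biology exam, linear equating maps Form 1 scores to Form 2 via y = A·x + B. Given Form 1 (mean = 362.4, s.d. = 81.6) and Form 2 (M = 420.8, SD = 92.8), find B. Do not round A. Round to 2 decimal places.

A = SD_Y / SD_X = 92.8 / 81.6 = 1.137255
B = M_Y − A·M_X = 420.8 − 1.137255 × 362.4 = 8.66

8.66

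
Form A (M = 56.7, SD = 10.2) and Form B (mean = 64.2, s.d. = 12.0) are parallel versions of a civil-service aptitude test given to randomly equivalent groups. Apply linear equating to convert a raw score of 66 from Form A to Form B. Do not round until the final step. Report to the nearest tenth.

75.1

Linear equating: y = (SD_Y/SD_X)(x − M_X) + M_Y
y = (12.0/10.2)(66 − 56.7) + 64.2
y = 1.176471 × 9.3 + 64.2 = 10.9412 + 64.2 = 75.1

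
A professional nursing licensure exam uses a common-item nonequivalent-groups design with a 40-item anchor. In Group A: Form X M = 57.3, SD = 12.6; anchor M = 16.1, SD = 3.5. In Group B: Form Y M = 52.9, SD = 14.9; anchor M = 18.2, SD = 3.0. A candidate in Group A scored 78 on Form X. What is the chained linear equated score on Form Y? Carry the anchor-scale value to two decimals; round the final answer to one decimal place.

71.0

Form X → anchor (Group A): v = (3.5/12.6)(78 − 57.3) + 16.1 = 21.85
anchor → Form Y (Group B): y = (14.9/3.0)(21.85 − 18.2) + 52.9 = 71.0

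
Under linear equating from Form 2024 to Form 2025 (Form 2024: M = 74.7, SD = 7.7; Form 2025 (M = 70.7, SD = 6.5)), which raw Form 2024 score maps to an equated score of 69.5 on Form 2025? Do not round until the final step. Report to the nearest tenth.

Invert y = (SD_Y/SD_X)(x − M_X) + M_Y:
x = (SD_X/SD_Y)(y − M_Y) + M_X = (7.7/6.5)(69.5 − 70.7) + 74.7
x = 1.184615 × -1.200 + 74.7 = 73.3

73.3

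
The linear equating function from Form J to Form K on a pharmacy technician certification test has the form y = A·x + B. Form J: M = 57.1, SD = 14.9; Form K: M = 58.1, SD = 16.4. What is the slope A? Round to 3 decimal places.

A = SD_Y / SD_X = 16.4 / 14.9 = 1.101

1.101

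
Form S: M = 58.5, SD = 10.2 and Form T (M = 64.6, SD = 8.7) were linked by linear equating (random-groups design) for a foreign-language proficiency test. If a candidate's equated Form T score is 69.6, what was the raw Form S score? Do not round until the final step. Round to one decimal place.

64.4

Invert y = (SD_Y/SD_X)(x − M_X) + M_Y:
x = (SD_X/SD_Y)(y − M_Y) + M_X = (10.2/8.7)(69.6 − 64.6) + 58.5
x = 1.172414 × 5.000 + 58.5 = 64.4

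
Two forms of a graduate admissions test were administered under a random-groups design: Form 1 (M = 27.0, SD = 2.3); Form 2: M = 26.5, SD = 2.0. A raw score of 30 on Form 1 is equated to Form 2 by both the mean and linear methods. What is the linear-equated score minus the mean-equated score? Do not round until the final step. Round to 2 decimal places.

-0.39

Mean-equated: 30 + (26.5 − 27.0) = 29.50
Linear-equated: (2.0/2.3)(30 − 27.0) + 26.5 = 29.109
Difference = 29.109 − 29.50 = -0.39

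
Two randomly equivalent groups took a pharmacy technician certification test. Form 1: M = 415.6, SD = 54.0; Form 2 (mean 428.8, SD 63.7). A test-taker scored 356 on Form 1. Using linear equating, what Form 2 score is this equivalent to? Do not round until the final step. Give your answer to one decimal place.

358.5

Linear equating: y = (SD_Y/SD_X)(x − M_X) + M_Y
y = (63.7/54.0)(356 − 415.6) + 428.8
y = 1.179630 × -59.6 + 428.8 = -70.3059 + 428.8 = 358.5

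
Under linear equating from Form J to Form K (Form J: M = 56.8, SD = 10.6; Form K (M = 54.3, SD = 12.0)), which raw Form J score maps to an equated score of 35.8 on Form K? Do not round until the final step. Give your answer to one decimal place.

Invert y = (SD_Y/SD_X)(x − M_X) + M_Y:
x = (SD_X/SD_Y)(y − M_Y) + M_X = (10.6/12.0)(35.8 − 54.3) + 56.8
x = 0.883333 × -18.500 + 56.8 = 40.5

40.5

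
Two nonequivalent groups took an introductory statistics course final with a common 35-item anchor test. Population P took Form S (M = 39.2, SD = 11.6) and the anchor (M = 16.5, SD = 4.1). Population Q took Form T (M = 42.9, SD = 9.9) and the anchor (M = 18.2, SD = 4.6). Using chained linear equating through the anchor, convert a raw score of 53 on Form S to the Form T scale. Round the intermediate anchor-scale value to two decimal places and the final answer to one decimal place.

Form S → anchor (Population P): v = (4.1/11.6)(53 − 39.2) + 16.5 = 21.38
anchor → Form T (Population Q): y = (9.9/4.6)(21.38 − 18.2) + 42.9 = 49.7

49.7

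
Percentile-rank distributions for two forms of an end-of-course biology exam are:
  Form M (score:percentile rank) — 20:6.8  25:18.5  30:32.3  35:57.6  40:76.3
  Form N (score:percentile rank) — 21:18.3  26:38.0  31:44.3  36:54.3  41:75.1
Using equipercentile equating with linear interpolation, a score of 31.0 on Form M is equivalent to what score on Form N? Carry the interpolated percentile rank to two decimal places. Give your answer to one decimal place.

PR of 31.0 on Form M: 32.3 + (31.0 − 30)/(35 − 30) × (57.6 − 32.3) = 37.36
On Form N, PR 37.36 falls between score 21 (PR 18.3) and 26 (PR 38.0).
Interpolate: 21 + (37.36 − 18.3)/(38.0 − 18.3) × (26 − 21) = 25.8

25.8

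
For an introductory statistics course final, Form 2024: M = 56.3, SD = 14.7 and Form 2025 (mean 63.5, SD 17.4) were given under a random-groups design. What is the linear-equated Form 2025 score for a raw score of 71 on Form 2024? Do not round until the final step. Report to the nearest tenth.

80.9

Linear equating: y = (SD_Y/SD_X)(x − M_X) + M_Y
y = (17.4/14.7)(71 − 56.3) + 63.5
y = 1.183673 × 14.7 + 63.5 = 17.4000 + 63.5 = 80.9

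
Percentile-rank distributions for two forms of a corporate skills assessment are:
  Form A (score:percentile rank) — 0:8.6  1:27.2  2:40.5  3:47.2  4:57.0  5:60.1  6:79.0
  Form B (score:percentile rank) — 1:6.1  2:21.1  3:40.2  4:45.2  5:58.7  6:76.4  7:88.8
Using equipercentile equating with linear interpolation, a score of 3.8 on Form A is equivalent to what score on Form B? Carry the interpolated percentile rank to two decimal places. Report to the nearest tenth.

4.7

PR of 3.8 on Form A: 47.2 + (3.8 − 3)/(4 − 3) × (57.0 − 47.2) = 55.04
On Form B, PR 55.04 falls between score 4 (PR 45.2) and 5 (PR 58.7).
Interpolate: 4 + (55.04 − 45.2)/(58.7 − 45.2) × (5 − 4) = 4.7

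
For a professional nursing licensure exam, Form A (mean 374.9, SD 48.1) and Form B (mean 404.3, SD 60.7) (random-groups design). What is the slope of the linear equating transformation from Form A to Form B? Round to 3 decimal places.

A = SD_Y / SD_X = 60.7 / 48.1 = 1.262

1.262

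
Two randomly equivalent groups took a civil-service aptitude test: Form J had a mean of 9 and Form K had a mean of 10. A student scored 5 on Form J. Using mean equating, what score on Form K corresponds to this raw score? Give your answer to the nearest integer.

Mean equating: y = x + (M_Y − M_X) = 5 + (10 − 9) = 6

6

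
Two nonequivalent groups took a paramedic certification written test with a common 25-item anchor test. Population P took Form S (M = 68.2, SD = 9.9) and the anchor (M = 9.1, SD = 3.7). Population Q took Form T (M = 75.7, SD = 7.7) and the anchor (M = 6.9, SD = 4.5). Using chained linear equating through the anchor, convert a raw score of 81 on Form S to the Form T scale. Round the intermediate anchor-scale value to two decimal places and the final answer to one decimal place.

87.6

Form S → anchor (Population P): v = (3.7/9.9)(81 − 68.2) + 9.1 = 13.88
anchor → Form T (Population Q): y = (7.7/4.5)(13.88 − 6.9) + 75.7 = 87.6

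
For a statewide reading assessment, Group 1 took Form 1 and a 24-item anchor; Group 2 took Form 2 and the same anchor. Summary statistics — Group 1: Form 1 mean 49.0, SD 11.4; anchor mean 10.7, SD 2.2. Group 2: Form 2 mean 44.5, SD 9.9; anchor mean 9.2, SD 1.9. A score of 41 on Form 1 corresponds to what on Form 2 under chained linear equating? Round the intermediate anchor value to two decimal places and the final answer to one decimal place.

Form 1 → anchor (Group 1): v = (2.2/11.4)(41 − 49.0) + 10.7 = 9.16
anchor → Form 2 (Group 2): y = (9.9/1.9)(9.16 − 9.2) + 44.5 = 44.3

44.3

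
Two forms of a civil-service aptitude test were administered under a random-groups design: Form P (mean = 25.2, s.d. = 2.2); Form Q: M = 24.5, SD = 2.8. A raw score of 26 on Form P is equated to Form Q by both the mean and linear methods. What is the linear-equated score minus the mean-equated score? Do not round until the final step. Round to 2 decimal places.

0.22

Mean-equated: 26 + (24.5 − 25.2) = 25.30
Linear-equated: (2.8/2.2)(26 − 25.2) + 24.5 = 25.518
Difference = 25.518 − 25.30 = 0.22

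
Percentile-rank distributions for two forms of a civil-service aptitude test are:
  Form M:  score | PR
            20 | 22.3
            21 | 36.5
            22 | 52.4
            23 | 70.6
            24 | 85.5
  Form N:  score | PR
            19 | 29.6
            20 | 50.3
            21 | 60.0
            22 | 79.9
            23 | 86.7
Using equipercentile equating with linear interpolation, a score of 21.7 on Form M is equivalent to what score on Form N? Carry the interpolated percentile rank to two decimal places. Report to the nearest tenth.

19.9

PR of 21.7 on Form M: 36.5 + (21.7 − 21)/(22 − 21) × (52.4 − 36.5) = 47.63
On Form N, PR 47.63 falls between score 19 (PR 29.6) and 20 (PR 50.3).
Interpolate: 19 + (47.63 − 29.6)/(50.3 − 29.6) × (20 − 19) = 19.9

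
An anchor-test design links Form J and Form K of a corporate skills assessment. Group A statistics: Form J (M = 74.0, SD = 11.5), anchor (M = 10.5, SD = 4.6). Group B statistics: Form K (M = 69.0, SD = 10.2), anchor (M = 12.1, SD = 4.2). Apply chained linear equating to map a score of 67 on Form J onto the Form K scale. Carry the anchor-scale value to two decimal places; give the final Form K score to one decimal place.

Form J → anchor (Group A): v = (4.6/11.5)(67 − 74.0) + 10.5 = 7.70
anchor → Form K (Group B): y = (10.2/4.2)(7.70 − 12.1) + 69.0 = 58.3

58.3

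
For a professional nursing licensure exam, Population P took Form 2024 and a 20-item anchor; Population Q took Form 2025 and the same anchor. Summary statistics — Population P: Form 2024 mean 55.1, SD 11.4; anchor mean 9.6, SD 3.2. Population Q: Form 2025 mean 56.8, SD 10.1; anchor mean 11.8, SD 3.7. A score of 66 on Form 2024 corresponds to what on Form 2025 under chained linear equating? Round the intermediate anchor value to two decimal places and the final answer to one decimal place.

59.1

Form 2024 → anchor (Population P): v = (3.2/11.4)(66 − 55.1) + 9.6 = 12.66
anchor → Form 2025 (Population Q): y = (10.1/3.7)(12.66 − 11.8) + 56.8 = 59.1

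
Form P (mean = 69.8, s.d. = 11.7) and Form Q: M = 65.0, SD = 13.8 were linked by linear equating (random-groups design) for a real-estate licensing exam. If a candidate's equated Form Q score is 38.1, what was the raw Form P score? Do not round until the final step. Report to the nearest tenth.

Invert y = (SD_Y/SD_X)(x − M_X) + M_Y:
x = (SD_X/SD_Y)(y − M_Y) + M_X = (11.7/13.8)(38.1 − 65.0) + 69.8
x = 0.847826 × -26.900 + 69.8 = 47.0

47.0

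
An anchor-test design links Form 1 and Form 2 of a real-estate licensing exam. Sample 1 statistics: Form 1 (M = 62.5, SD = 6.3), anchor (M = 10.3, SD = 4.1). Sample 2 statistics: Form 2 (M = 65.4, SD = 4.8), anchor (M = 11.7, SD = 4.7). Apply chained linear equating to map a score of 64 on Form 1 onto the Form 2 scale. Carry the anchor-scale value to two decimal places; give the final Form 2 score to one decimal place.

65.0

Form 1 → anchor (Sample 1): v = (4.1/6.3)(64 − 62.5) + 10.3 = 11.28
anchor → Form 2 (Sample 2): y = (4.8/4.7)(11.28 − 11.7) + 65.4 = 65.0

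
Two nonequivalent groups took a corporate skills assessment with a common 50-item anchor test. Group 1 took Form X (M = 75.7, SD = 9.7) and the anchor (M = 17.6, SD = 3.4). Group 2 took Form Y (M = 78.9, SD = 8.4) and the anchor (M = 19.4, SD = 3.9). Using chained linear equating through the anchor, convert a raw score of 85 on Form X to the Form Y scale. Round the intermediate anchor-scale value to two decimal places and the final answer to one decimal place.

Form X → anchor (Group 1): v = (3.4/9.7)(85 − 75.7) + 17.6 = 20.86
anchor → Form Y (Group 2): y = (8.4/3.9)(20.86 − 19.4) + 78.9 = 82.0

82.0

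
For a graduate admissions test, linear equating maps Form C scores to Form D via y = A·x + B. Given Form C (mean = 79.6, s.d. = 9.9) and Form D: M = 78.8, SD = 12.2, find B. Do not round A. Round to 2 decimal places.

A = SD_Y / SD_X = 12.2 / 9.9 = 1.232323
B = M_Y − A·M_X = 78.8 − 1.232323 × 79.6 = -19.29

-19.29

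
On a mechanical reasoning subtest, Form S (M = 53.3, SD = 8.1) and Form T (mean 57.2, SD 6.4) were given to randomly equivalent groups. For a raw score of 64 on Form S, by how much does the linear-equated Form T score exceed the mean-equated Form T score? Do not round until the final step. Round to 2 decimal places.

Mean-equated: 64 + (57.2 − 53.3) = 67.90
Linear-equated: (6.4/8.1)(64 − 53.3) + 57.2 = 65.654
Difference = 65.654 − 67.90 = -2.25

-2.25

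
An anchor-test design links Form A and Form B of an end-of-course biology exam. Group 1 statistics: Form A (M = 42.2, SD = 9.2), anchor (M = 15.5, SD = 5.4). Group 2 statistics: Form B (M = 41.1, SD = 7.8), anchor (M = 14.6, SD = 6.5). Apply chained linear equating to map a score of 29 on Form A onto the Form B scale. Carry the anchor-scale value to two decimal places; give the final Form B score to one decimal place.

32.9

Form A → anchor (Group 1): v = (5.4/9.2)(29 − 42.2) + 15.5 = 7.75
anchor → Form B (Group 2): y = (7.8/6.5)(7.75 − 14.6) + 41.1 = 32.9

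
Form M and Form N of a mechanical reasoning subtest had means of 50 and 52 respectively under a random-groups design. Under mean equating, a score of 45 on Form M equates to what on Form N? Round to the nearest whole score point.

47

Mean equating: y = x + (M_Y − M_X) = 45 + (52 − 50) = 47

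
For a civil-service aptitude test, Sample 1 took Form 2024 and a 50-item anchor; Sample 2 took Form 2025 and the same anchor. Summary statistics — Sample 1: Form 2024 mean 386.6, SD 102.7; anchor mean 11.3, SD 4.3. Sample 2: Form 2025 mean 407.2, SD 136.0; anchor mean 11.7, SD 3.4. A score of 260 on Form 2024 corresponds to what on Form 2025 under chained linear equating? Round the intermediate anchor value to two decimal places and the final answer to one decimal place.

Form 2024 → anchor (Sample 1): v = (4.3/102.7)(260 − 386.6) + 11.3 = 6.00
anchor → Form 2025 (Sample 2): y = (136.0/3.4)(6.00 − 11.7) + 407.2 = 179.2

179.2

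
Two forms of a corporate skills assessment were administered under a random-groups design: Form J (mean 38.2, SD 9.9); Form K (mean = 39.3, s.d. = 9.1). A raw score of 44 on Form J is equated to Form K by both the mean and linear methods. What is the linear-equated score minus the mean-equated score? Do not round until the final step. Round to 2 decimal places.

Mean-equated: 44 + (39.3 − 38.2) = 45.10
Linear-equated: (9.1/9.9)(44 − 38.2) + 39.3 = 44.631
Difference = 44.631 − 45.10 = -0.47

-0.47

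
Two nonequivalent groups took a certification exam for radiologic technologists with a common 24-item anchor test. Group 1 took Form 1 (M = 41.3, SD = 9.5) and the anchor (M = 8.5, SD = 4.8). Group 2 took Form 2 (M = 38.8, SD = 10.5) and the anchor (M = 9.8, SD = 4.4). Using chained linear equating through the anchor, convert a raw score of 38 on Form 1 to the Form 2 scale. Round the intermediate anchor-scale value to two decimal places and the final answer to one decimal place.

31.7

Form 1 → anchor (Group 1): v = (4.8/9.5)(38 − 41.3) + 8.5 = 6.83
anchor → Form 2 (Group 2): y = (10.5/4.4)(6.83 − 9.8) + 38.8 = 31.7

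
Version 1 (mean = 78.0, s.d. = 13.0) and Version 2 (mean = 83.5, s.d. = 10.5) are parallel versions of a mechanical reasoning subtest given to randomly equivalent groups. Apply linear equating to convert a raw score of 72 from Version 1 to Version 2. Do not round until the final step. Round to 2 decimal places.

78.65

Linear equating: y = (SD_Y/SD_X)(x − M_X) + M_Y
y = (10.5/13.0)(72 − 78.0) + 83.5
y = 0.807692 × -6.0 + 83.5 = -4.8462 + 83.5 = 78.65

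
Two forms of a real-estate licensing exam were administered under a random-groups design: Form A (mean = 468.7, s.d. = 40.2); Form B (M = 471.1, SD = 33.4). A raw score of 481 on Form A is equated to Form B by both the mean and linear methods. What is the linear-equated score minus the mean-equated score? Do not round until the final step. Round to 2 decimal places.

Mean-equated: 481 + (471.1 − 468.7) = 483.40
Linear-equated: (33.4/40.2)(481 − 468.7) + 471.1 = 481.319
Difference = 481.319 − 483.40 = -2.08

-2.08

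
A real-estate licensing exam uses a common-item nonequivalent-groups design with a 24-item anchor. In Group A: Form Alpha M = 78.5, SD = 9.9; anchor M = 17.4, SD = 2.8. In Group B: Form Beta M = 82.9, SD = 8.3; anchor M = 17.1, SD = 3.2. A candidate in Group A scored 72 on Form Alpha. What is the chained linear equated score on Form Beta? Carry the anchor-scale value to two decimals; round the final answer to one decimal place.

Form Alpha → anchor (Group A): v = (2.8/9.9)(72 − 78.5) + 17.4 = 15.56
anchor → Form Beta (Group B): y = (8.3/3.2)(15.56 − 17.1) + 82.9 = 78.9

78.9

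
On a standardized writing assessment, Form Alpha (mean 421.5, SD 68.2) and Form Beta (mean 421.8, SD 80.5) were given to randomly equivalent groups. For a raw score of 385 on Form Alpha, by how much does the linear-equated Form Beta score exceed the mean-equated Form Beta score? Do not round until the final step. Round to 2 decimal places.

Mean-equated: 385 + (421.8 − 421.5) = 385.30
Linear-equated: (80.5/68.2)(385 − 421.5) + 421.8 = 378.717
Difference = 378.717 − 385.30 = -6.58

-6.58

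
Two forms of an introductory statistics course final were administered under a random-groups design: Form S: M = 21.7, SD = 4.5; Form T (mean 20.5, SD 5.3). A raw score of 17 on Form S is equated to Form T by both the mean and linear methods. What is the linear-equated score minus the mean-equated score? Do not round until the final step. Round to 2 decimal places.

Mean-equated: 17 + (20.5 − 21.7) = 15.80
Linear-equated: (5.3/4.5)(17 − 21.7) + 20.5 = 14.964
Difference = 14.964 − 15.80 = -0.84

-0.84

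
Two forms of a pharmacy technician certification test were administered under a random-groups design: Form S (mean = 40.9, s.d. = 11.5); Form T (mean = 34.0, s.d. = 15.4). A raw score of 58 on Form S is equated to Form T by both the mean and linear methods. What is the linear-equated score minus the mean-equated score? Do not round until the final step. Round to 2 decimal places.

Mean-equated: 58 + (34.0 − 40.9) = 51.10
Linear-equated: (15.4/11.5)(58 − 40.9) + 34.0 = 56.899
Difference = 56.899 − 51.10 = 5.80

5.80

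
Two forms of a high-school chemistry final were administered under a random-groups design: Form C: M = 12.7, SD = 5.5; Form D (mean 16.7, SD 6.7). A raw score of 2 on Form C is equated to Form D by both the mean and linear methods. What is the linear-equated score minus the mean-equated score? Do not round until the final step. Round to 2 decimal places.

Mean-equated: 2 + (16.7 − 12.7) = 6.00
Linear-equated: (6.7/5.5)(2 − 12.7) + 16.7 = 3.665
Difference = 3.665 − 6.00 = -2.33

-2.33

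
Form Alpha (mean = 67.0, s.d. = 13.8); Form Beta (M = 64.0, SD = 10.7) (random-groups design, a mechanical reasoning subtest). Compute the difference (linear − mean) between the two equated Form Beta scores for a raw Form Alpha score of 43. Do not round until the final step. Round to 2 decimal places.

5.39

Mean-equated: 43 + (64.0 − 67.0) = 40.00
Linear-equated: (10.7/13.8)(43 − 67.0) + 64.0 = 45.391
Difference = 45.391 − 40.00 = 5.39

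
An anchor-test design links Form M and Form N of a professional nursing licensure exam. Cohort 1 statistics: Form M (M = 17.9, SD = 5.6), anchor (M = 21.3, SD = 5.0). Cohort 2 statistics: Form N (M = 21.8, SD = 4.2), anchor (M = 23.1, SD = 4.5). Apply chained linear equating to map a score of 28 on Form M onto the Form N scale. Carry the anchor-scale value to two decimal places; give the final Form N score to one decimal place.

28.5

Form M → anchor (Cohort 1): v = (5.0/5.6)(28 − 17.9) + 21.3 = 30.32
anchor → Form N (Cohort 2): y = (4.2/4.5)(30.32 − 23.1) + 21.8 = 28.5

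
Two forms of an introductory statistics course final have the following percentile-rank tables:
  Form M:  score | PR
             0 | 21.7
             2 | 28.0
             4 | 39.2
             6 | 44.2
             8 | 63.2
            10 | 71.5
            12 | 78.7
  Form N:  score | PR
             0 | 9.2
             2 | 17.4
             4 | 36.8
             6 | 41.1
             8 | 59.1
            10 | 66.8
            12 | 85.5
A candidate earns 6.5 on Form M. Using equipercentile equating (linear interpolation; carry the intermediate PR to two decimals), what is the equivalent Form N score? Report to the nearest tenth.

PR of 6.5 on Form M: 44.2 + (6.5 − 6)/(8 − 6) × (63.2 − 44.2) = 48.95
On Form N, PR 48.95 falls between score 6 (PR 41.1) and 8 (PR 59.1).
Interpolate: 6 + (48.95 − 41.1)/(59.1 − 41.1) × (8 − 6) = 6.9

6.9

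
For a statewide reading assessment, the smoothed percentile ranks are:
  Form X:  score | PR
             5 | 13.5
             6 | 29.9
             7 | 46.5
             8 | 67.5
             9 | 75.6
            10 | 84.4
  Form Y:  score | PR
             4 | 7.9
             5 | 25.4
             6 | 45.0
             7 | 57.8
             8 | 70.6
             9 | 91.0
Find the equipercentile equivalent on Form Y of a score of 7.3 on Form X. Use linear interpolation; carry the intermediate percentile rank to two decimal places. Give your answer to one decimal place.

PR of 7.3 on Form X: 46.5 + (7.3 − 7)/(8 − 7) × (67.5 − 46.5) = 52.80
On Form Y, PR 52.80 falls between score 6 (PR 45.0) and 7 (PR 57.8).
Interpolate: 6 + (52.80 − 45.0)/(57.8 − 45.0) × (7 − 6) = 6.6

6.6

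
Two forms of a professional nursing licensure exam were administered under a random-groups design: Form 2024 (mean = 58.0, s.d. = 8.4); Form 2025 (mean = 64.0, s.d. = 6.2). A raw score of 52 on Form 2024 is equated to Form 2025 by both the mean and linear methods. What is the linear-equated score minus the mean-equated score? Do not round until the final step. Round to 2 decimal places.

1.57

Mean-equated: 52 + (64.0 − 58.0) = 58.00
Linear-equated: (6.2/8.4)(52 − 58.0) + 64.0 = 59.571
Difference = 59.571 − 58.00 = 1.57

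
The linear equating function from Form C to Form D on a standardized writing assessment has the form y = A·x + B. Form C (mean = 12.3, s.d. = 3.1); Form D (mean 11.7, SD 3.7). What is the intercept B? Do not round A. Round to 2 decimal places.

A = SD_Y / SD_X = 3.7 / 3.1 = 1.193548
B = M_Y − A·M_X = 11.7 − 1.193548 × 12.3 = -2.98

-2.98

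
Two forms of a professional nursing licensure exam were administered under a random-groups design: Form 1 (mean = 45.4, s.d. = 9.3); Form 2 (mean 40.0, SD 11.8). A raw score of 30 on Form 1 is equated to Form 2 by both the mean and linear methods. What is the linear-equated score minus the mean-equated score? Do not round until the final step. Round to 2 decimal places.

Mean-equated: 30 + (40.0 − 45.4) = 24.60
Linear-equated: (11.8/9.3)(30 − 45.4) + 40.0 = 20.460
Difference = 20.460 − 24.60 = -4.14

-4.14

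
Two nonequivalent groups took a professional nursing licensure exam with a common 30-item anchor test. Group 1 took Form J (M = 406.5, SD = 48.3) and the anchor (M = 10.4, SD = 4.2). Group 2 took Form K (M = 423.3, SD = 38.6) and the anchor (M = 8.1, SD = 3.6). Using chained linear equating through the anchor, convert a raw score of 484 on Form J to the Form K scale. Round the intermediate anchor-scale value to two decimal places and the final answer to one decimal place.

Form J → anchor (Group 1): v = (4.2/48.3)(484 − 406.5) + 10.4 = 17.14
anchor → Form K (Group 2): y = (38.6/3.6)(17.14 − 8.1) + 423.3 = 520.2

520.2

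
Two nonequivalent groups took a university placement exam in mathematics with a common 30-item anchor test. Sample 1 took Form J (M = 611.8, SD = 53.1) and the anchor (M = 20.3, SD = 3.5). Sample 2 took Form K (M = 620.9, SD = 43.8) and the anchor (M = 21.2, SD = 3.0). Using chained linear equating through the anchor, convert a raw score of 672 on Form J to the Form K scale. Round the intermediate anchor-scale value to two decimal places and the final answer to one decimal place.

Form J → anchor (Sample 1): v = (3.5/53.1)(672 − 611.8) + 20.3 = 24.27
anchor → Form K (Sample 2): y = (43.8/3.0)(24.27 − 21.2) + 620.9 = 665.7

665.7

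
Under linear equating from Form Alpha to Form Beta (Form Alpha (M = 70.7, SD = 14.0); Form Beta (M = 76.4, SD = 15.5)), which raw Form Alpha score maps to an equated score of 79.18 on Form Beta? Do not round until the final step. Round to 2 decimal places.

Invert y = (SD_Y/SD_X)(x − M_X) + M_Y:
x = (SD_X/SD_Y)(y − M_Y) + M_X = (14.0/15.5)(79.18 − 76.4) + 70.7
x = 0.903226 × 2.780 + 70.7 = 73.21

73.21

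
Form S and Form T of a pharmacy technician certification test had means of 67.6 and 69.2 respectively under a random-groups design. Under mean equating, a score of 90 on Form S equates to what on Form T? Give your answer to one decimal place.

91.6

Mean equating: y = x + (M_Y − M_X) = 90 + (69.2 − 67.6) = 91.6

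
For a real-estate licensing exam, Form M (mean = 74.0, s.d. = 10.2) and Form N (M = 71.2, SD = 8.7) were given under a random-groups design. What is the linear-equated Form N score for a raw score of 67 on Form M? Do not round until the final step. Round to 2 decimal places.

Linear equating: y = (SD_Y/SD_X)(x − M_X) + M_Y
y = (8.7/10.2)(67 − 74.0) + 71.2
y = 0.852941 × -7.0 + 71.2 = -5.9706 + 71.2 = 65.23

65.23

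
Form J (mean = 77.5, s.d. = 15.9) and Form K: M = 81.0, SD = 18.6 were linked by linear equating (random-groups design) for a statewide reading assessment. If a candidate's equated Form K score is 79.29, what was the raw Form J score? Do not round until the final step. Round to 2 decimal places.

Invert y = (SD_Y/SD_X)(x − M_X) + M_Y:
x = (SD_X/SD_Y)(y − M_Y) + M_X = (15.9/18.6)(79.29 − 81.0) + 77.5
x = 0.854839 × -1.710 + 77.5 = 76.04

76.04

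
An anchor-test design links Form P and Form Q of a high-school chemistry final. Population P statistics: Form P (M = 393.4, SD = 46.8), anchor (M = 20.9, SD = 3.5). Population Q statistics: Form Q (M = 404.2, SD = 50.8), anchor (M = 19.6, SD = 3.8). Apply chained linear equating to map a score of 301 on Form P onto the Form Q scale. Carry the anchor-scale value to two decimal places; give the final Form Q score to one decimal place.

Form P → anchor (Population P): v = (3.5/46.8)(301 − 393.4) + 20.9 = 13.99
anchor → Form Q (Population Q): y = (50.8/3.8)(13.99 − 19.6) + 404.2 = 329.2

329.2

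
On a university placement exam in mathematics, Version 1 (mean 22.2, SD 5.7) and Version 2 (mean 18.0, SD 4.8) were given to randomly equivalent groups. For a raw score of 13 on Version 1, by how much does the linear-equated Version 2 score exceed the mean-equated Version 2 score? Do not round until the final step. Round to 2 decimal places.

Mean-equated: 13 + (18.0 − 22.2) = 8.80
Linear-equated: (4.8/5.7)(13 − 22.2) + 18.0 = 10.253
Difference = 10.253 − 8.80 = 1.45

1.45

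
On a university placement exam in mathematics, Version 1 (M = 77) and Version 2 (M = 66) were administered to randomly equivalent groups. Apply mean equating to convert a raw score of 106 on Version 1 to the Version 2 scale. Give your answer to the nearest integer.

Mean equating: y = x + (M_Y − M_X) = 106 + (66 − 77) = 95

95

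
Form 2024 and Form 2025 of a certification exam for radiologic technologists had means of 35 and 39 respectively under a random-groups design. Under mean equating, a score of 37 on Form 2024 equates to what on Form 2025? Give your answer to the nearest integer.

Mean equating: y = x + (M_Y − M_X) = 37 + (39 − 35) = 41

41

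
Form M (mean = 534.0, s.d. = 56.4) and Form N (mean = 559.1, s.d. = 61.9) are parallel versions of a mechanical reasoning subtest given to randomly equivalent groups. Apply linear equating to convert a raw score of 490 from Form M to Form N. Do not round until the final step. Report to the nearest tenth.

510.8

Linear equating: y = (SD_Y/SD_X)(x − M_X) + M_Y
y = (61.9/56.4)(490 − 534.0) + 559.1
y = 1.097518 × -44.0 + 559.1 = -48.2908 + 559.1 = 510.8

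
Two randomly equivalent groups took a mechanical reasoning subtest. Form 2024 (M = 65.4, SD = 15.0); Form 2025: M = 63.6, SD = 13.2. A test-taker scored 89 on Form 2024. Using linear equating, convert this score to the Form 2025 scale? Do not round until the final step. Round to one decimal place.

Linear equating: y = (SD_Y/SD_X)(x − M_X) + M_Y
y = (13.2/15.0)(89 − 65.4) + 63.6
y = 0.880000 × 23.6 + 63.6 = 20.7680 + 63.6 = 84.4

84.4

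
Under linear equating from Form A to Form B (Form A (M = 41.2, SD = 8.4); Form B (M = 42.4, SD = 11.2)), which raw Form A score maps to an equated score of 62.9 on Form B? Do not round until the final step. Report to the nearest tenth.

56.6

Invert y = (SD_Y/SD_X)(x − M_X) + M_Y:
x = (SD_X/SD_Y)(y − M_Y) + M_X = (8.4/11.2)(62.9 − 42.4) + 41.2
x = 0.750000 × 20.500 + 41.2 = 56.6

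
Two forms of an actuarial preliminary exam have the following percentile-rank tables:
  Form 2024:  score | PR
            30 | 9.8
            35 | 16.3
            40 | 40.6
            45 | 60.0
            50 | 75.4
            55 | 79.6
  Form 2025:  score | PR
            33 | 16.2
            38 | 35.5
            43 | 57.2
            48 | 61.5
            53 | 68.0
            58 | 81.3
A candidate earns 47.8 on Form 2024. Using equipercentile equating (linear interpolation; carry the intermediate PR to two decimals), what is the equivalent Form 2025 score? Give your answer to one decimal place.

PR of 47.8 on Form 2024: 60.0 + (47.8 − 45)/(50 − 45) × (75.4 − 60.0) = 68.62
On Form 2025, PR 68.62 falls between score 53 (PR 68.0) and 58 (PR 81.3).
Interpolate: 53 + (68.62 − 68.0)/(81.3 − 68.0) × (58 − 53) = 53.2

53.2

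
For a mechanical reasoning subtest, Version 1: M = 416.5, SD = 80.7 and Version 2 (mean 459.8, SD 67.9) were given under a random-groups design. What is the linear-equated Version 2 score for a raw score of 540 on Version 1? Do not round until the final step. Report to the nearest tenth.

563.7

Linear equating: y = (SD_Y/SD_X)(x − M_X) + M_Y
y = (67.9/80.7)(540 − 416.5) + 459.8
y = 0.841388 × 123.5 + 459.8 = 103.9114 + 459.8 = 563.7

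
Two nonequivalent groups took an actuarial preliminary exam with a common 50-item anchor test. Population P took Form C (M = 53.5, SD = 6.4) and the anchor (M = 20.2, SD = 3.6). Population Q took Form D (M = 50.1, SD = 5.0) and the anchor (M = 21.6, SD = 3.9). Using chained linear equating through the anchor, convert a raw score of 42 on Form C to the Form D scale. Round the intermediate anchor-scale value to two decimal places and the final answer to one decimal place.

40.0

Form C → anchor (Population P): v = (3.6/6.4)(42 − 53.5) + 20.2 = 13.73
anchor → Form D (Population Q): y = (5.0/3.9)(13.73 − 21.6) + 50.1 = 40.0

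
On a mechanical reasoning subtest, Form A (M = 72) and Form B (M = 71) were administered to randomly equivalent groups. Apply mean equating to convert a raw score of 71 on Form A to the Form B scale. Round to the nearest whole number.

70

Mean equating: y = x + (M_Y − M_X) = 71 + (71 − 72) = 70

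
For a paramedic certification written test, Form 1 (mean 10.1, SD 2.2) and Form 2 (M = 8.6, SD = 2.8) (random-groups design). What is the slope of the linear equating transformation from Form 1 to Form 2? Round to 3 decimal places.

A = SD_Y / SD_X = 2.8 / 2.2 = 1.273

1.273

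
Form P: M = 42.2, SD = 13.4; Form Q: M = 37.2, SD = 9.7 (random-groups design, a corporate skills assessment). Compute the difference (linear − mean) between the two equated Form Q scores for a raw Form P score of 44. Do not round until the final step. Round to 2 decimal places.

Mean-equated: 44 + (37.2 − 42.2) = 39.00
Linear-equated: (9.7/13.4)(44 − 42.2) + 37.2 = 38.503
Difference = 38.503 − 39.00 = -0.50

-0.50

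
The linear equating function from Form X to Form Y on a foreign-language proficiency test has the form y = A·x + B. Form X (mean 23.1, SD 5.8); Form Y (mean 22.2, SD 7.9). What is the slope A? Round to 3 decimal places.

1.362

A = SD_Y / SD_X = 7.9 / 5.8 = 1.362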